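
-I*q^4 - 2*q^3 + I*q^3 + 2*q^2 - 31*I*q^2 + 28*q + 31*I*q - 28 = (q - 7*I)*(q + I)*(q + 4*I)*(-I*q + I)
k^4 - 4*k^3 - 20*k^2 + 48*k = k*(k - 6)*(k - 2)*(k + 4)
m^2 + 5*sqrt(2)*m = m*(m + 5*sqrt(2))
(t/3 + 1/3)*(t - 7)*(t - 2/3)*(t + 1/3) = t^4/3 - 19*t^3/9 - 47*t^2/27 + 11*t/9 + 14/27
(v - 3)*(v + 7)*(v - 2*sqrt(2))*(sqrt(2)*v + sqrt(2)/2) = sqrt(2)*v^4 - 4*v^3 + 9*sqrt(2)*v^3/2 - 19*sqrt(2)*v^2 - 18*v^2 - 21*sqrt(2)*v/2 + 76*v + 42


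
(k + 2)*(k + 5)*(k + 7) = k^3 + 14*k^2 + 59*k + 70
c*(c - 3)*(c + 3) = c^3 - 9*c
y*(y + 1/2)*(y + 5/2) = y^3 + 3*y^2 + 5*y/4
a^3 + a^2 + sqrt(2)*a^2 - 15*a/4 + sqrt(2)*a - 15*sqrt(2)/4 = (a - 3/2)*(a + 5/2)*(a + sqrt(2))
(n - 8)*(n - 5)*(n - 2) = n^3 - 15*n^2 + 66*n - 80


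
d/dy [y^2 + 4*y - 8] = 2*y + 4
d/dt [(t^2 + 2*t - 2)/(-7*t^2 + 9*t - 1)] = (23*t^2 - 30*t + 16)/(49*t^4 - 126*t^3 + 95*t^2 - 18*t + 1)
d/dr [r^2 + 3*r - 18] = 2*r + 3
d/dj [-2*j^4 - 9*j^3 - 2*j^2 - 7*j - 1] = -8*j^3 - 27*j^2 - 4*j - 7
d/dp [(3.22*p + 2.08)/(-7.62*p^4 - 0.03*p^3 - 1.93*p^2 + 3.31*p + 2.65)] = (73.6092*p^4 + 63.5916*p^3 + 6.4018*p^2 + 8.0288*p + 1.6482)/(58.0644*p^8 + 0.4572*p^7 + 29.4141*p^6 - 50.3286*p^5 - 36.8597*p^4 - 12.9356*p^3 + 0.727100000000002*p^2 + 17.543*p + 7.0225)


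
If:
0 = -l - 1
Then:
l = -1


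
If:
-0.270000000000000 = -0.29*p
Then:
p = 0.93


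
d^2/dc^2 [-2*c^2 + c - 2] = -4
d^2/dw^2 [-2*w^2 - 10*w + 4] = -4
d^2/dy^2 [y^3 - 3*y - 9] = 6*y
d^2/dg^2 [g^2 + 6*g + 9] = 2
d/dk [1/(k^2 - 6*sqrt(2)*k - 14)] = 2*(-k + 3*sqrt(2))/(-k^2 + 6*sqrt(2)*k + 14)^2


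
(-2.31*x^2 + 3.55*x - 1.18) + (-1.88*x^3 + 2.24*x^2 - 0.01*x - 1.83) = -1.88*x^3 - 0.0699999999999998*x^2 + 3.54*x - 3.01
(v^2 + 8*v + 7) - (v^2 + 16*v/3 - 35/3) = 8*v/3 + 56/3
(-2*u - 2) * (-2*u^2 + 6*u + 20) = 4*u^3 - 8*u^2 - 52*u - 40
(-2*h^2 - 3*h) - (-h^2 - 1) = -h^2 - 3*h + 1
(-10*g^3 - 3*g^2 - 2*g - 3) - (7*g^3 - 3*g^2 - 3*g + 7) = -17*g^3 + g - 10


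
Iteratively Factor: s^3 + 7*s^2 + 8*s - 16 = (s - 1)*(s^2 + 8*s + 16) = (s - 1)*(s + 4)*(s + 4)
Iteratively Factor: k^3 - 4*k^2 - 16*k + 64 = (k + 4)*(k^2 - 8*k + 16) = (k - 4)*(k + 4)*(k - 4)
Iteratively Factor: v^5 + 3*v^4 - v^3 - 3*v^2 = (v + 3)*(v^4 - v^2) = (v - 1)*(v + 3)*(v^3 + v^2) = v*(v - 1)*(v + 3)*(v^2 + v) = v*(v - 1)*(v + 1)*(v + 3)*(v)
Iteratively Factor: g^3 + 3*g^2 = (g + 3)*(g^2) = g*(g + 3)*(g)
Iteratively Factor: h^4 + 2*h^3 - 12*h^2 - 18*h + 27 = (h - 1)*(h^3 + 3*h^2 - 9*h - 27) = (h - 3)*(h - 1)*(h^2 + 6*h + 9) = (h - 3)*(h - 1)*(h + 3)*(h + 3)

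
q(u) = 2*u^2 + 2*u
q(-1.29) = 0.75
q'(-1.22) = -2.88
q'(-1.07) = -2.28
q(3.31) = 28.53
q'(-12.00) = -46.00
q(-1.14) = 0.32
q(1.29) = 5.91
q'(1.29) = 7.16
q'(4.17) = 18.68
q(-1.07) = 0.15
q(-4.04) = 24.56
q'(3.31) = 15.24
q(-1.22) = 0.54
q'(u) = 4*u + 2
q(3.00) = 24.00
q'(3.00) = 14.00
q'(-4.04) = -14.16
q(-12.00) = 264.00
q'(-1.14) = -2.56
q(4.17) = 43.12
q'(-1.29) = -3.16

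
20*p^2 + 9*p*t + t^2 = (4*p + t)*(5*p + t)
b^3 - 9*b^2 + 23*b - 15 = (b - 5)*(b - 3)*(b - 1)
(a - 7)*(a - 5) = a^2 - 12*a + 35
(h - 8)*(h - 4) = h^2 - 12*h + 32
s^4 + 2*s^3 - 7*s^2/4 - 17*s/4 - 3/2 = (s - 3/2)*(s + 1/2)*(s + 1)*(s + 2)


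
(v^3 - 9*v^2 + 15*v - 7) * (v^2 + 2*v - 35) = v^5 - 7*v^4 - 38*v^3 + 338*v^2 - 539*v + 245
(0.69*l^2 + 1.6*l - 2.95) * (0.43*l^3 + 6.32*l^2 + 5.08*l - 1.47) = 0.2967*l^5 + 5.0488*l^4 + 12.3487*l^3 - 11.5303*l^2 - 17.338*l + 4.3365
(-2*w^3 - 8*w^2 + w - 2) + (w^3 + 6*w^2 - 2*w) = -w^3 - 2*w^2 - w - 2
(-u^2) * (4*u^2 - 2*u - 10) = -4*u^4 + 2*u^3 + 10*u^2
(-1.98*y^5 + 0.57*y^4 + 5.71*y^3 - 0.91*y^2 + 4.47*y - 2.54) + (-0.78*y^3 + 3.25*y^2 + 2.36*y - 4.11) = -1.98*y^5 + 0.57*y^4 + 4.93*y^3 + 2.34*y^2 + 6.83*y - 6.65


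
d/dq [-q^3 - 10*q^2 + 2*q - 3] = -3*q^2 - 20*q + 2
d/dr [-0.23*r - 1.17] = -0.230000000000000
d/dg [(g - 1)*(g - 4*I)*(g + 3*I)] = 3*g^2 - 2*g*(1 + I) + 12 + I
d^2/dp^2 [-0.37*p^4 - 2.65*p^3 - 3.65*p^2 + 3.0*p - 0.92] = -4.44*p^2 - 15.9*p - 7.3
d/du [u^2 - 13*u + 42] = 2*u - 13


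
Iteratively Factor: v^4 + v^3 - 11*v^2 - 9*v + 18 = (v - 1)*(v^3 + 2*v^2 - 9*v - 18) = (v - 1)*(v + 3)*(v^2 - v - 6) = (v - 1)*(v + 2)*(v + 3)*(v - 3)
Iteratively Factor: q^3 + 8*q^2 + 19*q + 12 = (q + 1)*(q^2 + 7*q + 12) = (q + 1)*(q + 3)*(q + 4)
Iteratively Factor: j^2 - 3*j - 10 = (j + 2)*(j - 5)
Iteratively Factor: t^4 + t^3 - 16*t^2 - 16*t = (t + 1)*(t^3 - 16*t) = (t + 1)*(t + 4)*(t^2 - 4*t) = t*(t + 1)*(t + 4)*(t - 4)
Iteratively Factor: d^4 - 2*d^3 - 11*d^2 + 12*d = (d - 1)*(d^3 - d^2 - 12*d) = d*(d - 1)*(d^2 - d - 12) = d*(d - 4)*(d - 1)*(d + 3)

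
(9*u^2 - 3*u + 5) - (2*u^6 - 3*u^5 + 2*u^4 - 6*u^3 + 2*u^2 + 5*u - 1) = -2*u^6 + 3*u^5 - 2*u^4 + 6*u^3 + 7*u^2 - 8*u + 6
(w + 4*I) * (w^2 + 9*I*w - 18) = w^3 + 13*I*w^2 - 54*w - 72*I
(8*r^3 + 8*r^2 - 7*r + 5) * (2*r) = 16*r^4 + 16*r^3 - 14*r^2 + 10*r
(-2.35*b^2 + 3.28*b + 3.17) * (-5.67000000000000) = 13.3245*b^2 - 18.5976*b - 17.9739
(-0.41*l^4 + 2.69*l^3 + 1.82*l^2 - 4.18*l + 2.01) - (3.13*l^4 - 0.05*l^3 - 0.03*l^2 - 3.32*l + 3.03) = -3.54*l^4 + 2.74*l^3 + 1.85*l^2 - 0.86*l - 1.02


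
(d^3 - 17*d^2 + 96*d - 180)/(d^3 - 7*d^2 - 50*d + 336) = (d^2 - 11*d + 30)/(d^2 - d - 56)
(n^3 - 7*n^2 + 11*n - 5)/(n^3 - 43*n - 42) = (-n^3 + 7*n^2 - 11*n + 5)/(-n^3 + 43*n + 42)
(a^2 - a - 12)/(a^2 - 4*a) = (a + 3)/a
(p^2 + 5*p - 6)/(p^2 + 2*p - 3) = (p + 6)/(p + 3)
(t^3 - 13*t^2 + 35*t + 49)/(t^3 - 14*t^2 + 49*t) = (t + 1)/t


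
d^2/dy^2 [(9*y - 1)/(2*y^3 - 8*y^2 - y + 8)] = 2*((9*y - 1)*(-6*y^2 + 16*y + 1)^2 + (-54*y^2 + 144*y - 2*(3*y - 4)*(9*y - 1) + 9)*(2*y^3 - 8*y^2 - y + 8))/(2*y^3 - 8*y^2 - y + 8)^3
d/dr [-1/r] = r^(-2)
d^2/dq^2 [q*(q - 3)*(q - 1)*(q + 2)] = 12*q^2 - 12*q - 10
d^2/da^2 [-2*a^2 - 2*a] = -4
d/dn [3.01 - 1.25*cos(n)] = 1.25*sin(n)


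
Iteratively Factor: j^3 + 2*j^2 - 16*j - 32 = (j - 4)*(j^2 + 6*j + 8) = (j - 4)*(j + 2)*(j + 4)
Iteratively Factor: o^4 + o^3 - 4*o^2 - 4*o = (o)*(o^3 + o^2 - 4*o - 4) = o*(o + 2)*(o^2 - o - 2) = o*(o - 2)*(o + 2)*(o + 1)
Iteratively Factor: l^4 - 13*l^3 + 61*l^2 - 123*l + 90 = (l - 3)*(l^3 - 10*l^2 + 31*l - 30) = (l - 5)*(l - 3)*(l^2 - 5*l + 6) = (l - 5)*(l - 3)^2*(l - 2)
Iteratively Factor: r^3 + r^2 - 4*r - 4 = (r + 2)*(r^2 - r - 2) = (r - 2)*(r + 2)*(r + 1)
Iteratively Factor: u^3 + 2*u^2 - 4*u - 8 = (u - 2)*(u^2 + 4*u + 4) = (u - 2)*(u + 2)*(u + 2)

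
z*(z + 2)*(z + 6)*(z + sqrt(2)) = z^4 + sqrt(2)*z^3 + 8*z^3 + 8*sqrt(2)*z^2 + 12*z^2 + 12*sqrt(2)*z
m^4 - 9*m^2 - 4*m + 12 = (m - 3)*(m - 1)*(m + 2)^2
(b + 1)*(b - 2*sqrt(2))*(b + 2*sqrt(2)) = b^3 + b^2 - 8*b - 8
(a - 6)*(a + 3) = a^2 - 3*a - 18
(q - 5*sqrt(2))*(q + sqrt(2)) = q^2 - 4*sqrt(2)*q - 10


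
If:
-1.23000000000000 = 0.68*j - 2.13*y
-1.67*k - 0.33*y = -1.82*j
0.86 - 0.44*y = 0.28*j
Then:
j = 1.44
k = 1.37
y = 1.04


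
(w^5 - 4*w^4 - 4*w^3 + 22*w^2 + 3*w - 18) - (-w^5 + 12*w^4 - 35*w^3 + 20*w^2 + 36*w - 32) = 2*w^5 - 16*w^4 + 31*w^3 + 2*w^2 - 33*w + 14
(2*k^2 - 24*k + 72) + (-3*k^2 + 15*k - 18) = -k^2 - 9*k + 54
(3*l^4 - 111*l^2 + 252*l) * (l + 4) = 3*l^5 + 12*l^4 - 111*l^3 - 192*l^2 + 1008*l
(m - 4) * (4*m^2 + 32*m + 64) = 4*m^3 + 16*m^2 - 64*m - 256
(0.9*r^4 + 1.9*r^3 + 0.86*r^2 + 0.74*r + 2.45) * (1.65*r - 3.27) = 1.485*r^5 + 0.192*r^4 - 4.794*r^3 - 1.5912*r^2 + 1.6227*r - 8.0115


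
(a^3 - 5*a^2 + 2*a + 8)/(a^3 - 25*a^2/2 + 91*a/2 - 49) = 2*(a^2 - 3*a - 4)/(2*a^2 - 21*a + 49)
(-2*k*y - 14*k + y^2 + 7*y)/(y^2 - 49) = (-2*k + y)/(y - 7)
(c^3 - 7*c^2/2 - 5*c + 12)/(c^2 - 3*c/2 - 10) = (2*c^2 + c - 6)/(2*c + 5)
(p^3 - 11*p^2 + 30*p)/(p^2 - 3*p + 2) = p*(p^2 - 11*p + 30)/(p^2 - 3*p + 2)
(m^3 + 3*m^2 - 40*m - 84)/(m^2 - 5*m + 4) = (m^3 + 3*m^2 - 40*m - 84)/(m^2 - 5*m + 4)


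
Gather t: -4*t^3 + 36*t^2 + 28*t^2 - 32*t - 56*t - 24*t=-4*t^3 + 64*t^2 - 112*t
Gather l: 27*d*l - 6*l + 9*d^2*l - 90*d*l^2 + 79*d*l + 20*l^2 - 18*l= l^2*(20 - 90*d) + l*(9*d^2 + 106*d - 24)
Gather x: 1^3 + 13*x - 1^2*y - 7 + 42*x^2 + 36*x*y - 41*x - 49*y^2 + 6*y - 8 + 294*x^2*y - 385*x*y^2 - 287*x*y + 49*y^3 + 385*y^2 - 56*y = x^2*(294*y + 42) + x*(-385*y^2 - 251*y - 28) + 49*y^3 + 336*y^2 - 51*y - 14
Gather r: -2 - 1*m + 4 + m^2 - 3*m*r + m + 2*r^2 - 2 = m^2 - 3*m*r + 2*r^2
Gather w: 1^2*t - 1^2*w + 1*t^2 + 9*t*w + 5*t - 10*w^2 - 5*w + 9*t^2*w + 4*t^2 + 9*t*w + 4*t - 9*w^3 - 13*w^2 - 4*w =5*t^2 + 10*t - 9*w^3 - 23*w^2 + w*(9*t^2 + 18*t - 10)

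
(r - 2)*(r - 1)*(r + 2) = r^3 - r^2 - 4*r + 4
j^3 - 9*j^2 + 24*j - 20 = (j - 5)*(j - 2)^2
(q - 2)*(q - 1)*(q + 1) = q^3 - 2*q^2 - q + 2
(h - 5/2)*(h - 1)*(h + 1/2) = h^3 - 3*h^2 + 3*h/4 + 5/4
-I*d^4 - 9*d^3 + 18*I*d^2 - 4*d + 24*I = (d - 6*I)*(d - 2*I)^2*(-I*d + 1)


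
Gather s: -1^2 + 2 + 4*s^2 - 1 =4*s^2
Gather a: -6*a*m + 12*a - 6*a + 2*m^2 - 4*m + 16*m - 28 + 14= a*(6 - 6*m) + 2*m^2 + 12*m - 14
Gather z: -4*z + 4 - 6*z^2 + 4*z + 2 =6 - 6*z^2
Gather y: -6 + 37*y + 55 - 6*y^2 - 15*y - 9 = -6*y^2 + 22*y + 40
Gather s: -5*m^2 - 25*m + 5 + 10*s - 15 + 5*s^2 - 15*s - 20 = -5*m^2 - 25*m + 5*s^2 - 5*s - 30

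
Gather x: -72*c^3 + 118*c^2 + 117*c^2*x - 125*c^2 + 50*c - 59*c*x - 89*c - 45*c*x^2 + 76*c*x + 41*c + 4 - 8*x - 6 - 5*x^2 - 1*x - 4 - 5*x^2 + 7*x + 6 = -72*c^3 - 7*c^2 + 2*c + x^2*(-45*c - 10) + x*(117*c^2 + 17*c - 2)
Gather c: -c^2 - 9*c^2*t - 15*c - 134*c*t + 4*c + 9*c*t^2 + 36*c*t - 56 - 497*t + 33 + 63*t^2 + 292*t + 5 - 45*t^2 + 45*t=c^2*(-9*t - 1) + c*(9*t^2 - 98*t - 11) + 18*t^2 - 160*t - 18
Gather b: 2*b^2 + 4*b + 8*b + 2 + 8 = 2*b^2 + 12*b + 10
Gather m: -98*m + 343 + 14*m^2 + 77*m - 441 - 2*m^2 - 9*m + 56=12*m^2 - 30*m - 42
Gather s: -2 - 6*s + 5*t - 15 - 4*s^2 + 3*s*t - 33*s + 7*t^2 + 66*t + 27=-4*s^2 + s*(3*t - 39) + 7*t^2 + 71*t + 10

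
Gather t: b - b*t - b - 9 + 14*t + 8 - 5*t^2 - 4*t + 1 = -5*t^2 + t*(10 - b)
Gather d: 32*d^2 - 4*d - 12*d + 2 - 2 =32*d^2 - 16*d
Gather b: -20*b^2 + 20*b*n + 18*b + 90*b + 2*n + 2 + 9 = -20*b^2 + b*(20*n + 108) + 2*n + 11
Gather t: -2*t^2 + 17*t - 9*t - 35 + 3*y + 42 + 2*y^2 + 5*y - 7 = -2*t^2 + 8*t + 2*y^2 + 8*y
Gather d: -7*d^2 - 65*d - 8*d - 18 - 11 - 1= -7*d^2 - 73*d - 30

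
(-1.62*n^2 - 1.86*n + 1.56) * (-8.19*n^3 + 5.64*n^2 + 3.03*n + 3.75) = 13.2678*n^5 + 6.0966*n^4 - 28.1754*n^3 - 2.9124*n^2 - 2.2482*n + 5.85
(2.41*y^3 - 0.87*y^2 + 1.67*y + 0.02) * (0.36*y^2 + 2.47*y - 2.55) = 0.8676*y^5 + 5.6395*y^4 - 7.6932*y^3 + 6.3506*y^2 - 4.2091*y - 0.051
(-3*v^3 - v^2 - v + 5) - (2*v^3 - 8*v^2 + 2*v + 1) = -5*v^3 + 7*v^2 - 3*v + 4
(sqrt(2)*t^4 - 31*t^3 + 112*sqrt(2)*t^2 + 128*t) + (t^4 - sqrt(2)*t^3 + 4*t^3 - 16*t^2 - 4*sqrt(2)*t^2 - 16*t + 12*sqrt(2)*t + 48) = t^4 + sqrt(2)*t^4 - 27*t^3 - sqrt(2)*t^3 - 16*t^2 + 108*sqrt(2)*t^2 + 12*sqrt(2)*t + 112*t + 48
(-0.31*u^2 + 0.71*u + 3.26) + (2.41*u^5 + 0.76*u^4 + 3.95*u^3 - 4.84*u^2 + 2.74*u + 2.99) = 2.41*u^5 + 0.76*u^4 + 3.95*u^3 - 5.15*u^2 + 3.45*u + 6.25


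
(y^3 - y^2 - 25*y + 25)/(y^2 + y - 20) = (y^2 - 6*y + 5)/(y - 4)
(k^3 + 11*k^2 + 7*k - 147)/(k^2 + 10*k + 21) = (k^2 + 4*k - 21)/(k + 3)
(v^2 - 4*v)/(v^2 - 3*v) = (v - 4)/(v - 3)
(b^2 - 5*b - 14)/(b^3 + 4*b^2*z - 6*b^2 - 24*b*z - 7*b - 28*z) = (b + 2)/(b^2 + 4*b*z + b + 4*z)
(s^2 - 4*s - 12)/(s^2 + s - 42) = (s + 2)/(s + 7)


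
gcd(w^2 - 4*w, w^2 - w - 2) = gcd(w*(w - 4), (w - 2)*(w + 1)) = 1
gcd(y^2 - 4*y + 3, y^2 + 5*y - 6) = y - 1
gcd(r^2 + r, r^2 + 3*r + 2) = r + 1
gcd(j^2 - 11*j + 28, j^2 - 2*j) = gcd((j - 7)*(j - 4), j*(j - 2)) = 1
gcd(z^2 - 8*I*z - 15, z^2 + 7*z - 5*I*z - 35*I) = z - 5*I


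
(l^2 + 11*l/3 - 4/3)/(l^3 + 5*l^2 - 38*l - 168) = (l - 1/3)/(l^2 + l - 42)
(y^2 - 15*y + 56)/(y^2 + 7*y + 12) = (y^2 - 15*y + 56)/(y^2 + 7*y + 12)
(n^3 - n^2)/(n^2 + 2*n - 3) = n^2/(n + 3)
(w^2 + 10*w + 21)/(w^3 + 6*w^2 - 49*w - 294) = (w + 3)/(w^2 - w - 42)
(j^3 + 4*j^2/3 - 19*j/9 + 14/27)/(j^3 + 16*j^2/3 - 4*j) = (j^2 + 2*j - 7/9)/(j*(j + 6))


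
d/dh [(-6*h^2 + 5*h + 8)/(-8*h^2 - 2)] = (20*h^2 + 76*h - 5)/(2*(16*h^4 + 8*h^2 + 1))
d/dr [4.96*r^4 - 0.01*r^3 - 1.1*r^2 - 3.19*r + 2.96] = 19.84*r^3 - 0.03*r^2 - 2.2*r - 3.19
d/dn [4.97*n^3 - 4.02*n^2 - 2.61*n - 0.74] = 14.91*n^2 - 8.04*n - 2.61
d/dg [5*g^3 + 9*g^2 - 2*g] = 15*g^2 + 18*g - 2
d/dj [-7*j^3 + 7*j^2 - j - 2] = -21*j^2 + 14*j - 1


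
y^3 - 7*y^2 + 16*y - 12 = (y - 3)*(y - 2)^2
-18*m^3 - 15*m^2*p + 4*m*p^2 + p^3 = (-3*m + p)*(m + p)*(6*m + p)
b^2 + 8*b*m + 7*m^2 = (b + m)*(b + 7*m)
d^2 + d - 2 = (d - 1)*(d + 2)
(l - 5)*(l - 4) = l^2 - 9*l + 20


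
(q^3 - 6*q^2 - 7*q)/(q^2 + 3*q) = (q^2 - 6*q - 7)/(q + 3)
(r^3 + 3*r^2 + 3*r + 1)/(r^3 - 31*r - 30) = (r^2 + 2*r + 1)/(r^2 - r - 30)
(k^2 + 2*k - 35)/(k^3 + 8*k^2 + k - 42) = (k - 5)/(k^2 + k - 6)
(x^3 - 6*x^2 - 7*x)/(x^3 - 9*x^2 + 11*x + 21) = x/(x - 3)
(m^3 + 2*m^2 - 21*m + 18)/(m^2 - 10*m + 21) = (m^2 + 5*m - 6)/(m - 7)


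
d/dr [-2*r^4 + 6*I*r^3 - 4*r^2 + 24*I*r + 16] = -8*r^3 + 18*I*r^2 - 8*r + 24*I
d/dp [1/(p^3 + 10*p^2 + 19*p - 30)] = (-3*p^2 - 20*p - 19)/(p^3 + 10*p^2 + 19*p - 30)^2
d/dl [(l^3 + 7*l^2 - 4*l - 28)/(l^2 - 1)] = (l^4 + l^2 + 42*l + 4)/(l^4 - 2*l^2 + 1)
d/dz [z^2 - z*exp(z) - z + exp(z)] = -z*exp(z) + 2*z - 1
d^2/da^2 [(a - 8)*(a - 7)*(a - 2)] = 6*a - 34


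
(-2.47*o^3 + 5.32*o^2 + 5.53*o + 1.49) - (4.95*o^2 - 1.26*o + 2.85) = -2.47*o^3 + 0.37*o^2 + 6.79*o - 1.36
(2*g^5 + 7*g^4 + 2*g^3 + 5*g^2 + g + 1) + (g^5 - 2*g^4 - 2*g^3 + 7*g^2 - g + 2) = 3*g^5 + 5*g^4 + 12*g^2 + 3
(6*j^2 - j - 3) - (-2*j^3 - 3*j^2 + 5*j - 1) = 2*j^3 + 9*j^2 - 6*j - 2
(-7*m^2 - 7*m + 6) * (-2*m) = 14*m^3 + 14*m^2 - 12*m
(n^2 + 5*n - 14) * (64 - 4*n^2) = -4*n^4 - 20*n^3 + 120*n^2 + 320*n - 896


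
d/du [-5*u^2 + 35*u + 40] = 35 - 10*u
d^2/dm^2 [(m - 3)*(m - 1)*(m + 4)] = 6*m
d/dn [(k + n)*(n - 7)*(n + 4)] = 2*k*n - 3*k + 3*n^2 - 6*n - 28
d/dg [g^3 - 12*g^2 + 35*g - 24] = 3*g^2 - 24*g + 35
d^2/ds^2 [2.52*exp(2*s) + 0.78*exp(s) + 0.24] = (10.08*exp(s) + 0.78)*exp(s)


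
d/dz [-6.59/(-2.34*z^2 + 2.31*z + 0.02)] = (15.2229 - 30.8412*z)/(-2.34*z^2 + 2.31*z + 0.02)^2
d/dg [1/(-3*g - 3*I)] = 1/(3*(g + I)^2)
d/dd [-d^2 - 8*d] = -2*d - 8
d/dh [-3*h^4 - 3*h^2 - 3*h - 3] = -12*h^3 - 6*h - 3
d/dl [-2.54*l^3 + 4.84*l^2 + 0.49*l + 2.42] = -7.62*l^2 + 9.68*l + 0.49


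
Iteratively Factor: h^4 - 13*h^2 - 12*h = (h)*(h^3 - 13*h - 12) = h*(h + 1)*(h^2 - h - 12) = h*(h - 4)*(h + 1)*(h + 3)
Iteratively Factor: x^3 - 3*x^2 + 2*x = (x - 2)*(x^2 - x) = (x - 2)*(x - 1)*(x)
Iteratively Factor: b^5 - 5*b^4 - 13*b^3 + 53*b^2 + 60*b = (b + 1)*(b^4 - 6*b^3 - 7*b^2 + 60*b) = (b - 4)*(b + 1)*(b^3 - 2*b^2 - 15*b) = (b - 4)*(b + 1)*(b + 3)*(b^2 - 5*b) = (b - 5)*(b - 4)*(b + 1)*(b + 3)*(b)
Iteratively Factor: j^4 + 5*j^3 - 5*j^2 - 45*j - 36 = (j + 4)*(j^3 + j^2 - 9*j - 9) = (j - 3)*(j + 4)*(j^2 + 4*j + 3) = (j - 3)*(j + 3)*(j + 4)*(j + 1)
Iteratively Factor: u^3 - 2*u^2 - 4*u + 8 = (u - 2)*(u^2 - 4) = (u - 2)^2*(u + 2)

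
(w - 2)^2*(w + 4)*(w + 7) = w^4 + 7*w^3 - 12*w^2 - 68*w + 112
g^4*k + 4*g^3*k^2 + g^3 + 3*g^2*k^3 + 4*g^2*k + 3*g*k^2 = g*(g + k)*(g + 3*k)*(g*k + 1)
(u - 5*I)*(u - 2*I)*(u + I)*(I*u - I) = I*u^4 + 6*u^3 - I*u^3 - 6*u^2 - 3*I*u^2 + 10*u + 3*I*u - 10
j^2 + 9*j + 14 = (j + 2)*(j + 7)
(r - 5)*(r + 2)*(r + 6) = r^3 + 3*r^2 - 28*r - 60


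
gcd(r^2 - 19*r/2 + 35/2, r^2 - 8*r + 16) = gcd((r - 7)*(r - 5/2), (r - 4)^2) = 1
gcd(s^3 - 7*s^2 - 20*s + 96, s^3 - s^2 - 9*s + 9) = s - 3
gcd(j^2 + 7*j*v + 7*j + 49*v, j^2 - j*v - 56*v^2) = j + 7*v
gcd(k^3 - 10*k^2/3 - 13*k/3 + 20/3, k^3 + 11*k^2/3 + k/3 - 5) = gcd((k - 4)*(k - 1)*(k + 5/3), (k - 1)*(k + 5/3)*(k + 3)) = k^2 + 2*k/3 - 5/3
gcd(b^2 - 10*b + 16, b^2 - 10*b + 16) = b^2 - 10*b + 16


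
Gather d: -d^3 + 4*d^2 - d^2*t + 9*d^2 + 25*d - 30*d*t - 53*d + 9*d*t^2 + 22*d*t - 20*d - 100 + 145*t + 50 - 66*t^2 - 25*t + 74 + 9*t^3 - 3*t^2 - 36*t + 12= -d^3 + d^2*(13 - t) + d*(9*t^2 - 8*t - 48) + 9*t^3 - 69*t^2 + 84*t + 36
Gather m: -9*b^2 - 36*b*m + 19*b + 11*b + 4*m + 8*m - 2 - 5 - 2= -9*b^2 + 30*b + m*(12 - 36*b) - 9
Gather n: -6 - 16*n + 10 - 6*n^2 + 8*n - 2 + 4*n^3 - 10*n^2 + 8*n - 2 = 4*n^3 - 16*n^2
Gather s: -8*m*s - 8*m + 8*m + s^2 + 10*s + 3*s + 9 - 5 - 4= s^2 + s*(13 - 8*m)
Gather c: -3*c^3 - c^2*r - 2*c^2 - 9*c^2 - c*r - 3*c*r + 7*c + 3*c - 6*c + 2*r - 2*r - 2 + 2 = -3*c^3 + c^2*(-r - 11) + c*(4 - 4*r)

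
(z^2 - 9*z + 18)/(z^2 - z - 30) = (z - 3)/(z + 5)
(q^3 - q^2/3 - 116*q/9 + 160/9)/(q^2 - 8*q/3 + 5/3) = (3*q^2 + 4*q - 32)/(3*(q - 1))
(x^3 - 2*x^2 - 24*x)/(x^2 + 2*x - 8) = x*(x - 6)/(x - 2)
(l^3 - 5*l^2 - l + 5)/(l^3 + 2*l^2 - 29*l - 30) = (l - 1)/(l + 6)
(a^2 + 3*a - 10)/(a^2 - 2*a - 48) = (-a^2 - 3*a + 10)/(-a^2 + 2*a + 48)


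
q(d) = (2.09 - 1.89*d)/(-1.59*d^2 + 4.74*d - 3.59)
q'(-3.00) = -0.05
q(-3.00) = -0.24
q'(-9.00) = -0.01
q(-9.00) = -0.11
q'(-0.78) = -0.15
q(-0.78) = -0.43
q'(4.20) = -0.21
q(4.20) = 0.50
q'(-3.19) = -0.05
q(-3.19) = -0.23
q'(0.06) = -0.25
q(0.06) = -0.60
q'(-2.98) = -0.05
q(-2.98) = -0.24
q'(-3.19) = -0.05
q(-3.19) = -0.23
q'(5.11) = -0.11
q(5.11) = 0.36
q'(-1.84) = -0.08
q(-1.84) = -0.31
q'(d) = (2.09 - 1.89*d)*(3.18*d - 4.74)/(-1.59*d^2 + 4.74*d - 3.59)^2 - 1.89/(-1.59*d^2 + 4.74*d - 3.59)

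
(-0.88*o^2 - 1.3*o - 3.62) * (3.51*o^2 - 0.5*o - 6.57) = -3.0888*o^4 - 4.123*o^3 - 6.2746*o^2 + 10.351*o + 23.7834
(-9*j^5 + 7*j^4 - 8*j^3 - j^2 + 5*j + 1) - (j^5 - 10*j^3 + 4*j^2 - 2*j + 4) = -10*j^5 + 7*j^4 + 2*j^3 - 5*j^2 + 7*j - 3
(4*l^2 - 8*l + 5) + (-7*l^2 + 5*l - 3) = -3*l^2 - 3*l + 2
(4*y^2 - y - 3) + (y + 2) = 4*y^2 - 1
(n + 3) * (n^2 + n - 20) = n^3 + 4*n^2 - 17*n - 60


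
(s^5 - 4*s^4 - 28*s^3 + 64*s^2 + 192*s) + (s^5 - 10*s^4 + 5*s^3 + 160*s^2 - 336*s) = 2*s^5 - 14*s^4 - 23*s^3 + 224*s^2 - 144*s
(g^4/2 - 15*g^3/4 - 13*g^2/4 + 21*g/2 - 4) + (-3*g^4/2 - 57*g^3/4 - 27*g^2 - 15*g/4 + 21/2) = -g^4 - 18*g^3 - 121*g^2/4 + 27*g/4 + 13/2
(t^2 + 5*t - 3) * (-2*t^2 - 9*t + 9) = -2*t^4 - 19*t^3 - 30*t^2 + 72*t - 27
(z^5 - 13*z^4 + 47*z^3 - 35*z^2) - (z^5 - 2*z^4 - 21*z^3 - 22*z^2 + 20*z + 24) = -11*z^4 + 68*z^3 - 13*z^2 - 20*z - 24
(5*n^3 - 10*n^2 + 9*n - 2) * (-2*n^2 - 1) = -10*n^5 + 20*n^4 - 23*n^3 + 14*n^2 - 9*n + 2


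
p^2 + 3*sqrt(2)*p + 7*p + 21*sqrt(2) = (p + 7)*(p + 3*sqrt(2))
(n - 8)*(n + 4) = n^2 - 4*n - 32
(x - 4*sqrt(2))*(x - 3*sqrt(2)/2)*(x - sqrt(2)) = x^3 - 13*sqrt(2)*x^2/2 + 23*x - 12*sqrt(2)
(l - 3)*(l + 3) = l^2 - 9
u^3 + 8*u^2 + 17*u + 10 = (u + 1)*(u + 2)*(u + 5)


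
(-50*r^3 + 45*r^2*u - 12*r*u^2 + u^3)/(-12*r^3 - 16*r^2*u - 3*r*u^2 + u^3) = (50*r^3 - 45*r^2*u + 12*r*u^2 - u^3)/(12*r^3 + 16*r^2*u + 3*r*u^2 - u^3)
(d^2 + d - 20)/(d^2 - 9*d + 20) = (d + 5)/(d - 5)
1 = 1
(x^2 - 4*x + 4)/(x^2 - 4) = (x - 2)/(x + 2)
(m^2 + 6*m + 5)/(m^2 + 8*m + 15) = (m + 1)/(m + 3)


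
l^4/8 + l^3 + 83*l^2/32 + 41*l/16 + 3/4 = (l/4 + 1)*(l/2 + 1)*(l + 1/2)*(l + 3/2)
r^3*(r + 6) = r^4 + 6*r^3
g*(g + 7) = g^2 + 7*g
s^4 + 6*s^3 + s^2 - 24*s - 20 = (s - 2)*(s + 1)*(s + 2)*(s + 5)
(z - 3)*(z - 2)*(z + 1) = z^3 - 4*z^2 + z + 6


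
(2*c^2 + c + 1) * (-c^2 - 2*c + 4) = -2*c^4 - 5*c^3 + 5*c^2 + 2*c + 4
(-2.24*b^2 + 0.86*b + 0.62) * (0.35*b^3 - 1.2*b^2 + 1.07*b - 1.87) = -0.784*b^5 + 2.989*b^4 - 3.2118*b^3 + 4.365*b^2 - 0.9448*b - 1.1594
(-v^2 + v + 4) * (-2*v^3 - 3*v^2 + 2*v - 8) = 2*v^5 + v^4 - 13*v^3 - 2*v^2 - 32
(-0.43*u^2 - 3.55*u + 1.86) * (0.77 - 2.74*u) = 1.1782*u^3 + 9.3959*u^2 - 7.8299*u + 1.4322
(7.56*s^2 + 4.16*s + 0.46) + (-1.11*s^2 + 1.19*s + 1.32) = 6.45*s^2 + 5.35*s + 1.78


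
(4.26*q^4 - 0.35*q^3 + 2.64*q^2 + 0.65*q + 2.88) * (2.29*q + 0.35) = 9.7554*q^5 + 0.6895*q^4 + 5.9231*q^3 + 2.4125*q^2 + 6.8227*q + 1.008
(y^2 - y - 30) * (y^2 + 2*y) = y^4 + y^3 - 32*y^2 - 60*y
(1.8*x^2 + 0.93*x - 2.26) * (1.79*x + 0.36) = 3.222*x^3 + 2.3127*x^2 - 3.7106*x - 0.8136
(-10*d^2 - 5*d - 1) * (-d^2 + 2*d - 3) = 10*d^4 - 15*d^3 + 21*d^2 + 13*d + 3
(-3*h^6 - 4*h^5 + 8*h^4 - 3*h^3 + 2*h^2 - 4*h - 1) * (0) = 0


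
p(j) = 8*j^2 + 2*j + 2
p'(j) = 16*j + 2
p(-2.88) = 62.60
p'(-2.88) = -44.08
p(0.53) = 5.31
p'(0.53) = 10.48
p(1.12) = 14.28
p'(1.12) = 19.92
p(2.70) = 65.72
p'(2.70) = 45.20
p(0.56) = 5.63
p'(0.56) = 10.96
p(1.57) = 24.86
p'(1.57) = 27.12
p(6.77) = 382.20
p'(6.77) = 110.32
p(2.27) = 47.76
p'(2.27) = 38.32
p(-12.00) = 1130.00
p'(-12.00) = -190.00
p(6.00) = 302.00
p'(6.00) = 98.00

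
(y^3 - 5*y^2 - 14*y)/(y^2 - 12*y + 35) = y*(y + 2)/(y - 5)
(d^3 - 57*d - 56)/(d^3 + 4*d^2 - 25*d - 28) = (d - 8)/(d - 4)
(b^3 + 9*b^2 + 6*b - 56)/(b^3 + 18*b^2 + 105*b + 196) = (b - 2)/(b + 7)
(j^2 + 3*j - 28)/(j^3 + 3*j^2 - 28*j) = 1/j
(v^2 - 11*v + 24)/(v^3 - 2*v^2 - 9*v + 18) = (v - 8)/(v^2 + v - 6)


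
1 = 1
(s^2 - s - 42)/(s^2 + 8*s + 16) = (s^2 - s - 42)/(s^2 + 8*s + 16)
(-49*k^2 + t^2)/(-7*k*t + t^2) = (7*k + t)/t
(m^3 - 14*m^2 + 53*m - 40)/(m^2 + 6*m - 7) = (m^2 - 13*m + 40)/(m + 7)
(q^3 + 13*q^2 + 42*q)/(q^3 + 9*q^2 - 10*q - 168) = q/(q - 4)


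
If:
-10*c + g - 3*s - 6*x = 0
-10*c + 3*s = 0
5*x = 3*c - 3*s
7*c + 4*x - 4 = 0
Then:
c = 20/7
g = 232/7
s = 200/21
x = -4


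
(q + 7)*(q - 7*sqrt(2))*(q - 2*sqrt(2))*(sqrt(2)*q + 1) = sqrt(2)*q^4 - 17*q^3 + 7*sqrt(2)*q^3 - 119*q^2 + 19*sqrt(2)*q^2 + 28*q + 133*sqrt(2)*q + 196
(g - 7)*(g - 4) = g^2 - 11*g + 28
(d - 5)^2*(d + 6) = d^3 - 4*d^2 - 35*d + 150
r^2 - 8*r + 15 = (r - 5)*(r - 3)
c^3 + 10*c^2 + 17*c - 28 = (c - 1)*(c + 4)*(c + 7)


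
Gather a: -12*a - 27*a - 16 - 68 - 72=-39*a - 156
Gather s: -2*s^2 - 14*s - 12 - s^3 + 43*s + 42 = -s^3 - 2*s^2 + 29*s + 30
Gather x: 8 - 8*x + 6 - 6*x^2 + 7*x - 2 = -6*x^2 - x + 12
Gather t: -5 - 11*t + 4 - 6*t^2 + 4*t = -6*t^2 - 7*t - 1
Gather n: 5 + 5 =10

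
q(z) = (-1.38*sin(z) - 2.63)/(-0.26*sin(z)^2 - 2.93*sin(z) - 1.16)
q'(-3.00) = 10.37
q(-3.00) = 3.24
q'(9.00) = 1.05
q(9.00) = 1.33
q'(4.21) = 1.71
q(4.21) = -1.18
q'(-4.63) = 0.03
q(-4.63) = 0.92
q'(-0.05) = -5.86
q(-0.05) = 2.53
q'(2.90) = 1.78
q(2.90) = 1.58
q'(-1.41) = -0.37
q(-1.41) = -0.86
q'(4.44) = 0.68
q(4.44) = -0.92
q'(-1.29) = -0.71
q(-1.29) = -0.92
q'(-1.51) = -0.14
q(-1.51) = -0.83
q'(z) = (0.52*sin(z)*cos(z) + 2.93*cos(z))*(-1.38*sin(z) - 2.63)/(-0.26*sin(z)^2 - 2.93*sin(z) - 1.16)^2 - 1.38*cos(z)/(-0.26*sin(z)^2 - 2.93*sin(z) - 1.16) = (-1.3676*sin(z) + 0.1794*cos(2*z) - 6.2845)*cos(z)/(0.26*sin(z)^2 + 2.93*sin(z) + 1.16)^2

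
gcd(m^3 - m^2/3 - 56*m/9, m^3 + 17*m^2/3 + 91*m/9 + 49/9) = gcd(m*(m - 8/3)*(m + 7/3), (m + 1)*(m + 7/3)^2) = m + 7/3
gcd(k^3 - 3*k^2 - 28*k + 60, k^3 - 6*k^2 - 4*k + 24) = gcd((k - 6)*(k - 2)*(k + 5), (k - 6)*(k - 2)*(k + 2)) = k^2 - 8*k + 12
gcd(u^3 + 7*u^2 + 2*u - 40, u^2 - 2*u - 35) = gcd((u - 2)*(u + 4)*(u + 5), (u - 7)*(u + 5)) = u + 5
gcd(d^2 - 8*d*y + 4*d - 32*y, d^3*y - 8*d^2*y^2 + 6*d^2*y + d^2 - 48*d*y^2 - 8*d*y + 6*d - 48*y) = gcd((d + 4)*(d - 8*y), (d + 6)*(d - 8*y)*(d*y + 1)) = -d + 8*y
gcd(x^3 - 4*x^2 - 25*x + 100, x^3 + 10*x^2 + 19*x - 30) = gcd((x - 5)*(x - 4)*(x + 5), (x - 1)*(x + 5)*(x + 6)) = x + 5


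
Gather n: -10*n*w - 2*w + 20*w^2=-10*n*w + 20*w^2 - 2*w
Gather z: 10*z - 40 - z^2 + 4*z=-z^2 + 14*z - 40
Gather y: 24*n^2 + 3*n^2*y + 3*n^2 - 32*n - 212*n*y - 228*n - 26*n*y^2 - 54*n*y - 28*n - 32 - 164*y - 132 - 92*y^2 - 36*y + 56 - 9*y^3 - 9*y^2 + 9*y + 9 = 27*n^2 - 288*n - 9*y^3 + y^2*(-26*n - 101) + y*(3*n^2 - 266*n - 191) - 99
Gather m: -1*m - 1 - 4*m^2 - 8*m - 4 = -4*m^2 - 9*m - 5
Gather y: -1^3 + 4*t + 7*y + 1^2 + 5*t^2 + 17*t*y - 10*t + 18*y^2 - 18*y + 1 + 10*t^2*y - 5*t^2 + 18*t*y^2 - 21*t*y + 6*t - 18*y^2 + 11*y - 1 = 18*t*y^2 + y*(10*t^2 - 4*t)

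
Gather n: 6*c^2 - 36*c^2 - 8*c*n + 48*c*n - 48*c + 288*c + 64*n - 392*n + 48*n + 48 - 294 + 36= -30*c^2 + 240*c + n*(40*c - 280) - 210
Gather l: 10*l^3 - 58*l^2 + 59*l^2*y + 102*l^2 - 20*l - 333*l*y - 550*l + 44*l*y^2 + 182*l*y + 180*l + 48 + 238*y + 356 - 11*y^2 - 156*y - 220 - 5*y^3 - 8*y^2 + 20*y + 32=10*l^3 + l^2*(59*y + 44) + l*(44*y^2 - 151*y - 390) - 5*y^3 - 19*y^2 + 102*y + 216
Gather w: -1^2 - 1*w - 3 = -w - 4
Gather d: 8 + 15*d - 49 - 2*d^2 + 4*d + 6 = -2*d^2 + 19*d - 35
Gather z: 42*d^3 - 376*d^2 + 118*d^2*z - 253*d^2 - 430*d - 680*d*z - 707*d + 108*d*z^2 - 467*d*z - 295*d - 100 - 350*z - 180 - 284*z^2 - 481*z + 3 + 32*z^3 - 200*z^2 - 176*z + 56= 42*d^3 - 629*d^2 - 1432*d + 32*z^3 + z^2*(108*d - 484) + z*(118*d^2 - 1147*d - 1007) - 221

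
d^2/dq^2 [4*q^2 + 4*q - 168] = 8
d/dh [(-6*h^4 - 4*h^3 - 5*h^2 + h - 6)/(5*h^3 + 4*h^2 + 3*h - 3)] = (-30*h^6 - 48*h^5 - 45*h^4 + 38*h^3 + 107*h^2 + 78*h + 15)/(25*h^6 + 40*h^5 + 46*h^4 - 6*h^3 - 15*h^2 - 18*h + 9)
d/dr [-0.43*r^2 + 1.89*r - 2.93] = 1.89 - 0.86*r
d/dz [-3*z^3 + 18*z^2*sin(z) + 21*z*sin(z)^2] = 18*z^2*cos(z) - 9*z^2 + 36*z*sin(z) + 21*z*sin(2*z) + 21*sin(z)^2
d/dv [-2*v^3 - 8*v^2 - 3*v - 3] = -6*v^2 - 16*v - 3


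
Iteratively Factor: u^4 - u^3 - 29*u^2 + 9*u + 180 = (u + 4)*(u^3 - 5*u^2 - 9*u + 45) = (u - 5)*(u + 4)*(u^2 - 9) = (u - 5)*(u - 3)*(u + 4)*(u + 3)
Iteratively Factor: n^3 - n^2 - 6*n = (n + 2)*(n^2 - 3*n) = (n - 3)*(n + 2)*(n)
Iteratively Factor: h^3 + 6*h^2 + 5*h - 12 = (h - 1)*(h^2 + 7*h + 12) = (h - 1)*(h + 4)*(h + 3)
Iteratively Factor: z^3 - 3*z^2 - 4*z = (z - 4)*(z^2 + z) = (z - 4)*(z + 1)*(z)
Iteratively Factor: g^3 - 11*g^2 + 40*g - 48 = (g - 4)*(g^2 - 7*g + 12) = (g - 4)*(g - 3)*(g - 4)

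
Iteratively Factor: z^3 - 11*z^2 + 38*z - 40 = (z - 2)*(z^2 - 9*z + 20) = (z - 4)*(z - 2)*(z - 5)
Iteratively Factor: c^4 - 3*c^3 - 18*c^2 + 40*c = (c + 4)*(c^3 - 7*c^2 + 10*c) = c*(c + 4)*(c^2 - 7*c + 10) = c*(c - 5)*(c + 4)*(c - 2)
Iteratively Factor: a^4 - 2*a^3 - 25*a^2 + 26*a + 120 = (a - 5)*(a^3 + 3*a^2 - 10*a - 24) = (a - 5)*(a + 4)*(a^2 - a - 6) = (a - 5)*(a + 2)*(a + 4)*(a - 3)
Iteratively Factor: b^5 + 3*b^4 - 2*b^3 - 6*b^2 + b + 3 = (b + 1)*(b^4 + 2*b^3 - 4*b^2 - 2*b + 3) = (b - 1)*(b + 1)*(b^3 + 3*b^2 - b - 3) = (b - 1)*(b + 1)*(b + 3)*(b^2 - 1) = (b - 1)*(b + 1)^2*(b + 3)*(b - 1)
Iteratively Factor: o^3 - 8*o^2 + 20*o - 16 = (o - 2)*(o^2 - 6*o + 8) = (o - 2)^2*(o - 4)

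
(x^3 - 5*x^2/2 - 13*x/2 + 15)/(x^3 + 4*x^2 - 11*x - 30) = (x^2 + x/2 - 5)/(x^2 + 7*x + 10)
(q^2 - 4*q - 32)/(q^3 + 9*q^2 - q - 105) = (q^2 - 4*q - 32)/(q^3 + 9*q^2 - q - 105)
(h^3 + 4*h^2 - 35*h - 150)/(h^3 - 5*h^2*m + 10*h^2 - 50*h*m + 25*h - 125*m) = (h - 6)/(h - 5*m)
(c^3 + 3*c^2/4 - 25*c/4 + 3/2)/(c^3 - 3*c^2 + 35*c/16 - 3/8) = 4*(c + 3)/(4*c - 3)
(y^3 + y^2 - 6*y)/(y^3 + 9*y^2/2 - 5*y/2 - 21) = 2*y/(2*y + 7)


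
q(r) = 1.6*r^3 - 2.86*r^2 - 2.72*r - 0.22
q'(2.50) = 12.98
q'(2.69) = 16.63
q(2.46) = -0.40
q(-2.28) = -27.85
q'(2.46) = 12.26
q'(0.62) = -4.42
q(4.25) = 59.39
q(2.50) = 0.10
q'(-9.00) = 437.56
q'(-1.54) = 17.47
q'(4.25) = 59.67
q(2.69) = 2.91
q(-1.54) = -8.66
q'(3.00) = 23.32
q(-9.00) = -1373.80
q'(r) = 4.8*r^2 - 5.72*r - 2.72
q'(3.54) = 37.18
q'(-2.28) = 35.27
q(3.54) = 25.29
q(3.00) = 9.08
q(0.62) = -2.62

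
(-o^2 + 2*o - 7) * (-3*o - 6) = 3*o^3 + 9*o + 42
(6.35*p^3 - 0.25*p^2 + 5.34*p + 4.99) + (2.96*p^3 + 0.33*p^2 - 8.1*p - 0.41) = 9.31*p^3 + 0.08*p^2 - 2.76*p + 4.58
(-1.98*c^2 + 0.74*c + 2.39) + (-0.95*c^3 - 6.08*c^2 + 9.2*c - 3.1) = -0.95*c^3 - 8.06*c^2 + 9.94*c - 0.71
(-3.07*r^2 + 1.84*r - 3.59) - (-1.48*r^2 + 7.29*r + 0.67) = -1.59*r^2 - 5.45*r - 4.26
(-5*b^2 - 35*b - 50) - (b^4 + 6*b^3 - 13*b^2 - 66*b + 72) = -b^4 - 6*b^3 + 8*b^2 + 31*b - 122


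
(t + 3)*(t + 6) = t^2 + 9*t + 18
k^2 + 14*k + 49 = (k + 7)^2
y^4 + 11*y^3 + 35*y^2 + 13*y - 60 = (y - 1)*(y + 3)*(y + 4)*(y + 5)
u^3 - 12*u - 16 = (u - 4)*(u + 2)^2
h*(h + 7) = h^2 + 7*h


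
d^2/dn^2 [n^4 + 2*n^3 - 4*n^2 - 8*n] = 12*n^2 + 12*n - 8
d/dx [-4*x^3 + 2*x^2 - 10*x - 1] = -12*x^2 + 4*x - 10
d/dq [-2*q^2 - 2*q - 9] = -4*q - 2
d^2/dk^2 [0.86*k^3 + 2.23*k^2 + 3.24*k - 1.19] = 5.16*k + 4.46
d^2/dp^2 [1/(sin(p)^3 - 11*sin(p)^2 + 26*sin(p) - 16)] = (-9*sin(p)^5 + 112*sin(p)^4 - 412*sin(p)^3 + 126*sin(p)^2 + 1036*sin(p) - 1000)/((sin(p) - 8)^3*(sin(p) - 2)^3*(sin(p) - 1)^2)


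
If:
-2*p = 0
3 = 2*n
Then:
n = 3/2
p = 0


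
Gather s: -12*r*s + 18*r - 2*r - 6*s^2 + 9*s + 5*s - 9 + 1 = 16*r - 6*s^2 + s*(14 - 12*r) - 8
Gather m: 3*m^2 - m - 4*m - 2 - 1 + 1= 3*m^2 - 5*m - 2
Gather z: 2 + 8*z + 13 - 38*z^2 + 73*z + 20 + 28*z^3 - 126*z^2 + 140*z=28*z^3 - 164*z^2 + 221*z + 35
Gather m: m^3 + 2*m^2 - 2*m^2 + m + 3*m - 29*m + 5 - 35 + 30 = m^3 - 25*m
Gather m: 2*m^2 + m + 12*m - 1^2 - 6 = 2*m^2 + 13*m - 7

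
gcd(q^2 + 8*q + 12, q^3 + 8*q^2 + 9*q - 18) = q + 6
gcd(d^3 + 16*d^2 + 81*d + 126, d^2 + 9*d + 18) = d^2 + 9*d + 18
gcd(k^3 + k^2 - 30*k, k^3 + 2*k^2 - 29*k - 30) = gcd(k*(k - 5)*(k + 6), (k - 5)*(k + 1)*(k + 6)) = k^2 + k - 30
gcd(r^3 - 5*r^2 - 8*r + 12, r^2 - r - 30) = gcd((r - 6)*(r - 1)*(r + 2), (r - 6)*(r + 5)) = r - 6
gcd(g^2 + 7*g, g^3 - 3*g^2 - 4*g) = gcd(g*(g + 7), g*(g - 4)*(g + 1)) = g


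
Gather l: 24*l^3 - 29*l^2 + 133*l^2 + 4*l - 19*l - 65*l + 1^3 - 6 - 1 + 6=24*l^3 + 104*l^2 - 80*l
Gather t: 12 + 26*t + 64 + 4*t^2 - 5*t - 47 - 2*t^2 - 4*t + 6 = 2*t^2 + 17*t + 35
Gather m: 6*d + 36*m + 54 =6*d + 36*m + 54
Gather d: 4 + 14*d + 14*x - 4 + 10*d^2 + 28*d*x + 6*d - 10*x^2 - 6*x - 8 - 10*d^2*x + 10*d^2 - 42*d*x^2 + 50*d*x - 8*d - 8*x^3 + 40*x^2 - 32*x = d^2*(20 - 10*x) + d*(-42*x^2 + 78*x + 12) - 8*x^3 + 30*x^2 - 24*x - 8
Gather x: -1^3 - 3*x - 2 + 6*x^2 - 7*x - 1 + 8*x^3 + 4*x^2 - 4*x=8*x^3 + 10*x^2 - 14*x - 4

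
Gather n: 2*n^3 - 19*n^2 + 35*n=2*n^3 - 19*n^2 + 35*n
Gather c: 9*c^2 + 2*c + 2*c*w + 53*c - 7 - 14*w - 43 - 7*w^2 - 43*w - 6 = 9*c^2 + c*(2*w + 55) - 7*w^2 - 57*w - 56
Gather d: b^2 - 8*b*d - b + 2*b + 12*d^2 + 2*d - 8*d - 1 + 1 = b^2 + b + 12*d^2 + d*(-8*b - 6)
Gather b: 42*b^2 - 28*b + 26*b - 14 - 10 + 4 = 42*b^2 - 2*b - 20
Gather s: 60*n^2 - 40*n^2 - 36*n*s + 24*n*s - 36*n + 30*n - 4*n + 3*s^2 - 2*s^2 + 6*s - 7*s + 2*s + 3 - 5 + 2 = 20*n^2 - 10*n + s^2 + s*(1 - 12*n)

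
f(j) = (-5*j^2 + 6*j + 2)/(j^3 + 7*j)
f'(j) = (6 - 10*j)/(j^3 + 7*j) + (-3*j^2 - 7)*(-5*j^2 + 6*j + 2)/(j^3 + 7*j)^2 = (5*j^4 - 12*j^3 - 41*j^2 - 14)/(j^2*(j^4 + 14*j^2 + 49))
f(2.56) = -0.44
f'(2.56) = -0.22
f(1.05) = 0.33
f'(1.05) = -0.93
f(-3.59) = 1.18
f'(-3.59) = 0.17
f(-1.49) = 1.31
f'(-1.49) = -0.22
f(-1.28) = 1.25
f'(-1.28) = -0.35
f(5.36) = -0.57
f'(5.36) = 0.03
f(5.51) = -0.57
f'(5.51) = 0.03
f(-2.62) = 1.32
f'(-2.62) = 0.12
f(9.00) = -0.44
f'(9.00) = 0.03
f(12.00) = -0.36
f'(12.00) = 0.02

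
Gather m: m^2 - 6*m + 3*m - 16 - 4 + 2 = m^2 - 3*m - 18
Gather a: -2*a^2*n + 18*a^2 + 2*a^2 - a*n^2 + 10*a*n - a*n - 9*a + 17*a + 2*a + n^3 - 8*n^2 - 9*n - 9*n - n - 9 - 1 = a^2*(20 - 2*n) + a*(-n^2 + 9*n + 10) + n^3 - 8*n^2 - 19*n - 10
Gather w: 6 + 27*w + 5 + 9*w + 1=36*w + 12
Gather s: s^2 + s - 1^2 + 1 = s^2 + s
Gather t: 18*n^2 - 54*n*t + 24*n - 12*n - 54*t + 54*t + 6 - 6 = 18*n^2 - 54*n*t + 12*n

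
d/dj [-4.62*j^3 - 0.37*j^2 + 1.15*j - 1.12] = -13.86*j^2 - 0.74*j + 1.15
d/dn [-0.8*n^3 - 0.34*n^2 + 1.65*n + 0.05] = -2.4*n^2 - 0.68*n + 1.65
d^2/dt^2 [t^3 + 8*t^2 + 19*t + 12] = 6*t + 16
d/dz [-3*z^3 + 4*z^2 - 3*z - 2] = -9*z^2 + 8*z - 3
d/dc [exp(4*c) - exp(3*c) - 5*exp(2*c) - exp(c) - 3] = (4*exp(3*c) - 3*exp(2*c) - 10*exp(c) - 1)*exp(c)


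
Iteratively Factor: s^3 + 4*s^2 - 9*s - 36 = (s + 4)*(s^2 - 9) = (s - 3)*(s + 4)*(s + 3)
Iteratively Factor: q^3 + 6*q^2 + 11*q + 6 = (q + 1)*(q^2 + 5*q + 6) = (q + 1)*(q + 3)*(q + 2)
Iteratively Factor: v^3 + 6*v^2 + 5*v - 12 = (v + 3)*(v^2 + 3*v - 4) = (v - 1)*(v + 3)*(v + 4)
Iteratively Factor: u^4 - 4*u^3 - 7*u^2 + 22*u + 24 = (u - 3)*(u^3 - u^2 - 10*u - 8) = (u - 3)*(u + 1)*(u^2 - 2*u - 8) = (u - 3)*(u + 1)*(u + 2)*(u - 4)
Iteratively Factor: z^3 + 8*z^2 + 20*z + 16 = (z + 2)*(z^2 + 6*z + 8) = (z + 2)^2*(z + 4)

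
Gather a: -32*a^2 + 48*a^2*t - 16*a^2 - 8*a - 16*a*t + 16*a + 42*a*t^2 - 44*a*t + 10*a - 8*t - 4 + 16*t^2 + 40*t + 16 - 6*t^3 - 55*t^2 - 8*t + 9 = a^2*(48*t - 48) + a*(42*t^2 - 60*t + 18) - 6*t^3 - 39*t^2 + 24*t + 21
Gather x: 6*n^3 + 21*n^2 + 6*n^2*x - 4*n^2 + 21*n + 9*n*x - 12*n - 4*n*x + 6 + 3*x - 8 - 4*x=6*n^3 + 17*n^2 + 9*n + x*(6*n^2 + 5*n - 1) - 2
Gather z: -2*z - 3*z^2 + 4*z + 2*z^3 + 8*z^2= 2*z^3 + 5*z^2 + 2*z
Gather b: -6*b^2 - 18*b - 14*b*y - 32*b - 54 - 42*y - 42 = -6*b^2 + b*(-14*y - 50) - 42*y - 96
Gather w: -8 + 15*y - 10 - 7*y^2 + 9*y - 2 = -7*y^2 + 24*y - 20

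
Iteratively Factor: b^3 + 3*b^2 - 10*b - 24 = (b + 4)*(b^2 - b - 6) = (b + 2)*(b + 4)*(b - 3)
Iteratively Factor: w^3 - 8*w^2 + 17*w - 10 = (w - 1)*(w^2 - 7*w + 10) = (w - 5)*(w - 1)*(w - 2)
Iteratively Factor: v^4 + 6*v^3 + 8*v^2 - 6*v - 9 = (v + 3)*(v^3 + 3*v^2 - v - 3) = (v + 1)*(v + 3)*(v^2 + 2*v - 3) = (v - 1)*(v + 1)*(v + 3)*(v + 3)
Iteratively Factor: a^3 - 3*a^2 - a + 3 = (a - 1)*(a^2 - 2*a - 3) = (a - 3)*(a - 1)*(a + 1)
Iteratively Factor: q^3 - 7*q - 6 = (q + 2)*(q^2 - 2*q - 3) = (q - 3)*(q + 2)*(q + 1)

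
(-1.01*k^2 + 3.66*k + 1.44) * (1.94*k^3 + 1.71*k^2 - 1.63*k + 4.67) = -1.9594*k^5 + 5.3733*k^4 + 10.6985*k^3 - 8.2201*k^2 + 14.745*k + 6.7248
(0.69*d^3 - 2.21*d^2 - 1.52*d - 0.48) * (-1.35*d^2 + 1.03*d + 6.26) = -0.9315*d^5 + 3.6942*d^4 + 4.0951*d^3 - 14.7522*d^2 - 10.0096*d - 3.0048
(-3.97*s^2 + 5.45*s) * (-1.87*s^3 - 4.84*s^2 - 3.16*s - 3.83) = 7.4239*s^5 + 9.0233*s^4 - 13.8328*s^3 - 2.0169*s^2 - 20.8735*s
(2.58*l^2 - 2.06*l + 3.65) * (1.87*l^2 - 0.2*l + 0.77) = 4.8246*l^4 - 4.3682*l^3 + 9.2241*l^2 - 2.3162*l + 2.8105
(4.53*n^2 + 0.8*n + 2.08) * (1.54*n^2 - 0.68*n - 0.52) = 6.9762*n^4 - 1.8484*n^3 + 0.3036*n^2 - 1.8304*n - 1.0816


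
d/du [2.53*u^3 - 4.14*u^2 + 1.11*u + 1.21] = 7.59*u^2 - 8.28*u + 1.11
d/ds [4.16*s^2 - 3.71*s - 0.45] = 8.32*s - 3.71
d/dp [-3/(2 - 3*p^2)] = -18*p/(3*p^2 - 2)^2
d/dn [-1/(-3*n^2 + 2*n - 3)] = 2*(1 - 3*n)/(3*n^2 - 2*n + 3)^2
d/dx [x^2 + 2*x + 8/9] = 2*x + 2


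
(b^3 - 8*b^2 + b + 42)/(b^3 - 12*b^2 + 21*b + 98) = (b - 3)/(b - 7)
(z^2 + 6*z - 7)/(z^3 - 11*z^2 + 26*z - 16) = (z + 7)/(z^2 - 10*z + 16)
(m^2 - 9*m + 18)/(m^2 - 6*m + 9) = (m - 6)/(m - 3)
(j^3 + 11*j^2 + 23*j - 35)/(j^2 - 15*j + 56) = (j^3 + 11*j^2 + 23*j - 35)/(j^2 - 15*j + 56)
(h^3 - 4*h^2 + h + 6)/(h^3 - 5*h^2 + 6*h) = (h + 1)/h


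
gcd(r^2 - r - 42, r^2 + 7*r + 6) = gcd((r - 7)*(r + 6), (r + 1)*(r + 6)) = r + 6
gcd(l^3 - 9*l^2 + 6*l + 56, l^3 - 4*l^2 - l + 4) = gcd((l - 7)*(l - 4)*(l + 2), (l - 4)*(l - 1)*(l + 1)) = l - 4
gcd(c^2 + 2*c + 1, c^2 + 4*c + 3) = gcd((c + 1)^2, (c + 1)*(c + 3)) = c + 1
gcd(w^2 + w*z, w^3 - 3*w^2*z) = w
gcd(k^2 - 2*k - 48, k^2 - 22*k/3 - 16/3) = k - 8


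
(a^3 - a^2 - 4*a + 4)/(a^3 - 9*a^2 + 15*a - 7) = (a^2 - 4)/(a^2 - 8*a + 7)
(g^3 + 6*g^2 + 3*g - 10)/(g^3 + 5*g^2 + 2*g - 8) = (g + 5)/(g + 4)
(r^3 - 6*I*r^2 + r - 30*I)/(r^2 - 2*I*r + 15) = (r^2 - I*r + 6)/(r + 3*I)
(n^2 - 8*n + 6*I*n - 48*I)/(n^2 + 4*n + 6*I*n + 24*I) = (n - 8)/(n + 4)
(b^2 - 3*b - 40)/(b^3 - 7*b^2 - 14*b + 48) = (b + 5)/(b^2 + b - 6)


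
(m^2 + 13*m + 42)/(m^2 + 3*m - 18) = (m + 7)/(m - 3)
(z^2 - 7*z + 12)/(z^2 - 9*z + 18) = (z - 4)/(z - 6)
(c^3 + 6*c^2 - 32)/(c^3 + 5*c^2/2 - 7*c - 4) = 2*(c + 4)/(2*c + 1)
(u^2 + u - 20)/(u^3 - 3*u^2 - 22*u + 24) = (u^2 + u - 20)/(u^3 - 3*u^2 - 22*u + 24)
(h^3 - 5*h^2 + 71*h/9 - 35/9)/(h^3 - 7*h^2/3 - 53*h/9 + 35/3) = (3*h^2 - 10*h + 7)/(3*h^2 - 2*h - 21)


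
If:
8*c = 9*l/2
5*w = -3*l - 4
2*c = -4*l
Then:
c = 0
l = 0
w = -4/5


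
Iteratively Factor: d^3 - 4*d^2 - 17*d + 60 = (d - 5)*(d^2 + d - 12) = (d - 5)*(d + 4)*(d - 3)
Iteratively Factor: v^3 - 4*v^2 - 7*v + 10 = (v + 2)*(v^2 - 6*v + 5) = (v - 1)*(v + 2)*(v - 5)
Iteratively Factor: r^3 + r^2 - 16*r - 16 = (r + 1)*(r^2 - 16) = (r + 1)*(r + 4)*(r - 4)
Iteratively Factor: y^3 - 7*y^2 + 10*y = (y - 2)*(y^2 - 5*y) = y*(y - 2)*(y - 5)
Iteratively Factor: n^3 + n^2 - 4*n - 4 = (n + 2)*(n^2 - n - 2) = (n - 2)*(n + 2)*(n + 1)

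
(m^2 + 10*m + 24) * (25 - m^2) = -m^4 - 10*m^3 + m^2 + 250*m + 600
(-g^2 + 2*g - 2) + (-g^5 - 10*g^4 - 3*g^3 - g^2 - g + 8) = -g^5 - 10*g^4 - 3*g^3 - 2*g^2 + g + 6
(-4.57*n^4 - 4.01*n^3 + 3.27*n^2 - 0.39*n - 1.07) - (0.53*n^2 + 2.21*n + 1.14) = -4.57*n^4 - 4.01*n^3 + 2.74*n^2 - 2.6*n - 2.21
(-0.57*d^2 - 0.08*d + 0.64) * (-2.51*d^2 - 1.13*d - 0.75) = 1.4307*d^4 + 0.8449*d^3 - 1.0885*d^2 - 0.6632*d - 0.48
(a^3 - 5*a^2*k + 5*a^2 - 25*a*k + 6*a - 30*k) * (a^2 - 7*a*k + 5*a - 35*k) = a^5 - 12*a^4*k + 10*a^4 + 35*a^3*k^2 - 120*a^3*k + 31*a^3 + 350*a^2*k^2 - 372*a^2*k + 30*a^2 + 1085*a*k^2 - 360*a*k + 1050*k^2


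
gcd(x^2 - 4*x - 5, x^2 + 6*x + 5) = x + 1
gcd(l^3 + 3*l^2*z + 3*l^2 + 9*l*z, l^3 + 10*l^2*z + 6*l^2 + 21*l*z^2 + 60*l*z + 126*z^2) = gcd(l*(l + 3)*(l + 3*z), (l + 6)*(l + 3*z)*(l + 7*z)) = l + 3*z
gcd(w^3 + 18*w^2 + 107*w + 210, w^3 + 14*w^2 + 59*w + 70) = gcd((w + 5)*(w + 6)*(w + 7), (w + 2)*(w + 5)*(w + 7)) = w^2 + 12*w + 35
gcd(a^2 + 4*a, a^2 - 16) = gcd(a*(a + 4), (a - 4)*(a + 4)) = a + 4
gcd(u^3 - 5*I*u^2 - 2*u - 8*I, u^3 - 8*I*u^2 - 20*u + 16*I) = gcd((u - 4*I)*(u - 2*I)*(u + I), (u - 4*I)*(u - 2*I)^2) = u^2 - 6*I*u - 8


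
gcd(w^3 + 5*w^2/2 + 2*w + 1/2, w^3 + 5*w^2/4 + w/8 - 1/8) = w^2 + 3*w/2 + 1/2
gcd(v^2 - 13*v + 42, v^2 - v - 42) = v - 7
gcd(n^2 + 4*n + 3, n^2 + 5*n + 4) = n + 1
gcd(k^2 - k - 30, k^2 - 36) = k - 6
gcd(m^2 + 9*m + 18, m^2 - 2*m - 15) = m + 3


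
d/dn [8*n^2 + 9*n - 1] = 16*n + 9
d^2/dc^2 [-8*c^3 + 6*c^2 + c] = 12 - 48*c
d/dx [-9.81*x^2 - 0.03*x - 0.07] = -19.62*x - 0.03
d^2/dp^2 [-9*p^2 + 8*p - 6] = -18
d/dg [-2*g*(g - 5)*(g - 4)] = -6*g^2 + 36*g - 40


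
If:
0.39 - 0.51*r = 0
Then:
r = 0.76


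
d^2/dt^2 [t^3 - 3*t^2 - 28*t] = 6*t - 6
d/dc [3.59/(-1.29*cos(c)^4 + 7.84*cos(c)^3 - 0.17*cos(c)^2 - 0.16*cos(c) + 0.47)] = (-18.5244*cos(c)^3 + 84.4368*cos(c)^2 - 1.2206*cos(c) - 0.5744)*sin(c)/(1.29*cos(c)^4 - 7.84*cos(c)^3 + 0.17*cos(c)^2 + 0.16*cos(c) - 0.47)^2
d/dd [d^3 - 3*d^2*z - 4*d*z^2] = 3*d^2 - 6*d*z - 4*z^2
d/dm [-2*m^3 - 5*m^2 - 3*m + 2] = -6*m^2 - 10*m - 3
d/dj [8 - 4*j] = -4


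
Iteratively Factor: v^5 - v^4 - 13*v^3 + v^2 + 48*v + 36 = (v + 2)*(v^4 - 3*v^3 - 7*v^2 + 15*v + 18) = (v - 3)*(v + 2)*(v^3 - 7*v - 6) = (v - 3)*(v + 2)^2*(v^2 - 2*v - 3) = (v - 3)*(v + 1)*(v + 2)^2*(v - 3)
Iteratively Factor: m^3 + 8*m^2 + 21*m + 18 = (m + 2)*(m^2 + 6*m + 9) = (m + 2)*(m + 3)*(m + 3)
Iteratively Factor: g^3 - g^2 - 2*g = (g)*(g^2 - g - 2) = g*(g + 1)*(g - 2)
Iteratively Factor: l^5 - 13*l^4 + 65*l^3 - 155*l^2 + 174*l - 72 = (l - 2)*(l^4 - 11*l^3 + 43*l^2 - 69*l + 36) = (l - 4)*(l - 2)*(l^3 - 7*l^2 + 15*l - 9) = (l - 4)*(l - 3)*(l - 2)*(l^2 - 4*l + 3) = (l - 4)*(l - 3)*(l - 2)*(l - 1)*(l - 3)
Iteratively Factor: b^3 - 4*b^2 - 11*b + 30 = (b + 3)*(b^2 - 7*b + 10) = (b - 5)*(b + 3)*(b - 2)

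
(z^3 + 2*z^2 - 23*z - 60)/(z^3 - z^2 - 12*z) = (z^2 - z - 20)/(z*(z - 4))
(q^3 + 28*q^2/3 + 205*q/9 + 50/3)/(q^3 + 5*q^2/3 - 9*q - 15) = (q^2 + 23*q/3 + 10)/(q^2 - 9)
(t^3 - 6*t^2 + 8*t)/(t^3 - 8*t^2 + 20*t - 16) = t/(t - 2)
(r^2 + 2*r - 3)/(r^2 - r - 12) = (r - 1)/(r - 4)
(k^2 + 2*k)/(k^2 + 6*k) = (k + 2)/(k + 6)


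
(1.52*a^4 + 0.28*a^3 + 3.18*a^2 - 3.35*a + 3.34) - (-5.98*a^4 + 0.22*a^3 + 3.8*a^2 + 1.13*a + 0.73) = 7.5*a^4 + 0.06*a^3 - 0.62*a^2 - 4.48*a + 2.61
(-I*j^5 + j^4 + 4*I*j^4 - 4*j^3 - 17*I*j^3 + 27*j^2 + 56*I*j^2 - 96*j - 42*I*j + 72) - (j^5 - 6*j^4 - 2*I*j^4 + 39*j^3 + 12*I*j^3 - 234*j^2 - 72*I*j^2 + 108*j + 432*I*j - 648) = -j^5 - I*j^5 + 7*j^4 + 6*I*j^4 - 43*j^3 - 29*I*j^3 + 261*j^2 + 128*I*j^2 - 204*j - 474*I*j + 720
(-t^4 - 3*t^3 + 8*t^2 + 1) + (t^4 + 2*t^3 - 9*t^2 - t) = -t^3 - t^2 - t + 1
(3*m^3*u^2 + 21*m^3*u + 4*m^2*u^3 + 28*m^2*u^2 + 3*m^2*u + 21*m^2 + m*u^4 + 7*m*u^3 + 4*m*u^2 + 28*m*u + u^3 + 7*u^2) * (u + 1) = 3*m^3*u^3 + 24*m^3*u^2 + 21*m^3*u + 4*m^2*u^4 + 32*m^2*u^3 + 31*m^2*u^2 + 24*m^2*u + 21*m^2 + m*u^5 + 8*m*u^4 + 11*m*u^3 + 32*m*u^2 + 28*m*u + u^4 + 8*u^3 + 7*u^2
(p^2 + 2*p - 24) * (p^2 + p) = p^4 + 3*p^3 - 22*p^2 - 24*p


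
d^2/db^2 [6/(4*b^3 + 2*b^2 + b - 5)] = 12*(-2*(6*b + 1)*(4*b^3 + 2*b^2 + b - 5) + (12*b^2 + 4*b + 1)^2)/(4*b^3 + 2*b^2 + b - 5)^3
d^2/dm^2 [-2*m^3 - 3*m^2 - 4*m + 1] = -12*m - 6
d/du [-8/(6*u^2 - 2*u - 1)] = 16*(6*u - 1)/(-6*u^2 + 2*u + 1)^2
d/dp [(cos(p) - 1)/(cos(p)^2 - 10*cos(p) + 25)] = (cos(p) + 3)*sin(p)/(cos(p) - 5)^3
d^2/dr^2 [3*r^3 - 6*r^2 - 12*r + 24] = 18*r - 12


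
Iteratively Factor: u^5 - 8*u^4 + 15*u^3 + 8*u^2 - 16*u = (u - 4)*(u^4 - 4*u^3 - u^2 + 4*u) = u*(u - 4)*(u^3 - 4*u^2 - u + 4) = u*(u - 4)*(u - 1)*(u^2 - 3*u - 4) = u*(u - 4)*(u - 1)*(u + 1)*(u - 4)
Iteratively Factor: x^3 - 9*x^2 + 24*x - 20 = (x - 2)*(x^2 - 7*x + 10) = (x - 2)^2*(x - 5)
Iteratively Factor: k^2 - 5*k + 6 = (k - 3)*(k - 2)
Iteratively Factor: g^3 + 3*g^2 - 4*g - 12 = (g + 3)*(g^2 - 4) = (g + 2)*(g + 3)*(g - 2)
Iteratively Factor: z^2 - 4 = (z + 2)*(z - 2)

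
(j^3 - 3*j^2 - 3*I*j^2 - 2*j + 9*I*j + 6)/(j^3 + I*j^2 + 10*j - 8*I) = (j - 3)/(j + 4*I)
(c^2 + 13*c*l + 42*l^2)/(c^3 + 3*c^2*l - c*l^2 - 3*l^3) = (c^2 + 13*c*l + 42*l^2)/(c^3 + 3*c^2*l - c*l^2 - 3*l^3)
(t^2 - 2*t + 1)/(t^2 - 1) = (t - 1)/(t + 1)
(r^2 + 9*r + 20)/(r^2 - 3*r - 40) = (r + 4)/(r - 8)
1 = 1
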